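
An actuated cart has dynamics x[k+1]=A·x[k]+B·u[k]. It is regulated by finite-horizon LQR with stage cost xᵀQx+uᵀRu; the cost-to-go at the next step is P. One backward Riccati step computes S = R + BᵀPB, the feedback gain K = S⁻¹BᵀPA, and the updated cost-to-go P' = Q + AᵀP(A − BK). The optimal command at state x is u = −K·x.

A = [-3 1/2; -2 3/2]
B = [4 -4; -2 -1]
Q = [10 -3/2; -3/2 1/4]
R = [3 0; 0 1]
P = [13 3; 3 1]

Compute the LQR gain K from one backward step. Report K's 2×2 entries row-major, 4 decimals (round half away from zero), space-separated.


BᵀP = [46.0000 10.0000; -55.0000 -13.0000]
S = R + BᵀPB = [3 0; 0 1] + [164.0000 -194.0000; -194.0000 233.0000] = [167.0000 -194.0000; -194.0000 234.0000]
BᵀPA = [-158.0000 38.0000; 191.0000 -47.0000]
K = S⁻¹·BᵀPA = [0.0569 -0.1567; 0.8634 -0.3308]
A−BK = [0.2261 -0.1963; -1.0229 0.8558]
AᵀP(A−BK) = [1.0784 -0.5818; -0.5818 0.4085]
P' = Q + AᵀP(A−BK) = [11.0784 -2.0818; -2.0818 0.6585]
tr(P') = 11.7368

0.0569 -0.1567 0.8634 -0.3308


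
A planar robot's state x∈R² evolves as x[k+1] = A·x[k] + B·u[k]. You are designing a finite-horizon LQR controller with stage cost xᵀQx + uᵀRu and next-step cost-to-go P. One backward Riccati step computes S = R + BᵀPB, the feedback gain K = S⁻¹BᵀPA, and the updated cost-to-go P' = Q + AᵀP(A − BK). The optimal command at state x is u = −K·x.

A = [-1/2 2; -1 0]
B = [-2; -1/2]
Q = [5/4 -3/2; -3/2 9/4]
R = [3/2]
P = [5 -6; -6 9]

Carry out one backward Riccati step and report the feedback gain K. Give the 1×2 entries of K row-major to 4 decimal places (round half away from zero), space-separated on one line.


BᵀP = [-7.0000 7.5000]
S = R + BᵀPB = [3/2] + [10.2500] = [11.7500]
BᵀPA = [-4.0000 -14.0000]
K = S⁻¹·BᵀPA = [-0.3404 -1.1915]
A−BK = [-1.1809 -0.3830; -1.1702 -0.5957]
AᵀP(A−BK) = [2.8883 2.2340; 2.2340 3.3191]
P' = Q + AᵀP(A−BK) = [4.1383 0.7340; 0.7340 5.5691]
tr(P') = 9.7074

-0.3404 -1.1915


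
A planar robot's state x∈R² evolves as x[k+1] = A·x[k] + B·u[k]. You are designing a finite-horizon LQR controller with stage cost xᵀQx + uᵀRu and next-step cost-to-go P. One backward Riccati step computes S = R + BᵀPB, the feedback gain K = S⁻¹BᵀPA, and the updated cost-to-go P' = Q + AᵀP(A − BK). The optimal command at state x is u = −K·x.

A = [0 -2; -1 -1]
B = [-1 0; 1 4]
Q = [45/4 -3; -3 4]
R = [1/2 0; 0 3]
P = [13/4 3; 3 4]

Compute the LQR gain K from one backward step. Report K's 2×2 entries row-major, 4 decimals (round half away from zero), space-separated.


BᵀP = [-0.2500 1.0000; 12.0000 16.0000]
S = R + BᵀPB = [1/2 0; 0 3] + [1.2500 4.0000; 4.0000 64.0000] = [1.7500 4.0000; 4.0000 67.0000]
BᵀPA = [-1.0000 -0.5000; -16.0000 -40.0000]
K = S⁻¹·BᵀPA = [-0.0296 1.2494; -0.2370 -0.6716]
A−BK = [-0.0296 -0.7506; -0.0222 0.4370]
AᵀP(A−BK) = [0.1778 0.5037; 0.5037 2.7605]
P' = Q + AᵀP(A−BK) = [11.4278 -2.4963; -2.4963 6.7605]
tr(P') = 18.1883

-0.0296 1.2494 -0.2370 -0.6716


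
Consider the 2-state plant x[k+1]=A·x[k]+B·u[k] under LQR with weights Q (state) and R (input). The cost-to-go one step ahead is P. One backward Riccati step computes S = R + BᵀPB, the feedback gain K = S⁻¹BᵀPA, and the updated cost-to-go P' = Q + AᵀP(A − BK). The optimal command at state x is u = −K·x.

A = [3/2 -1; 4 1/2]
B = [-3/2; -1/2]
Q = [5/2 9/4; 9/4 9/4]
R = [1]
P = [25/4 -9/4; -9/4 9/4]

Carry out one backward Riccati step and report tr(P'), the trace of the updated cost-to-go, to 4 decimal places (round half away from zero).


28.7704

BᵀP = [-8.2500 2.2500]
S = R + BᵀPB = [1] + [11.2500] = [12.2500]
BᵀPA = [-3.3750 9.3750]
K = S⁻¹·BᵀPA = [-0.2755 0.7653]
A−BK = [1.0867 0.1480; 3.8622 0.8827]
AᵀP(A−BK) = [22.1327 5.0204; 5.0204 1.8878]
P' = Q + AᵀP(A−BK) = [24.6327 7.2704; 7.2704 4.1378]
tr(P') = 28.7704


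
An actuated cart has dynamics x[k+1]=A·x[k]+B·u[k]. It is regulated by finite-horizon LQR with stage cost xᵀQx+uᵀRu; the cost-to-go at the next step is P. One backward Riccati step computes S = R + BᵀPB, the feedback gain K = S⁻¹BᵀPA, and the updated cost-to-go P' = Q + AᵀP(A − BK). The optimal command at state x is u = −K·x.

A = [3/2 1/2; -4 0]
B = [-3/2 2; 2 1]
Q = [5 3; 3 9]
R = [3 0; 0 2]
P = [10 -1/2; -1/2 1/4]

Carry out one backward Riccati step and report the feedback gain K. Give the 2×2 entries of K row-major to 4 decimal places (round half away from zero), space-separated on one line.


BᵀP = [-16.0000 1.2500; 19.5000 -0.7500]
S = R + BᵀPB = [3 0; 0 2] + [26.5000 -30.7500; -30.7500 38.2500] = [29.5000 -30.7500; -30.7500 40.2500]
BᵀPA = [-29.0000 -8.0000; 32.2500 9.7500]
K = S⁻¹·BᵀPA = [-0.7260 -0.0918; 0.2466 0.1721]
A−BK = [-0.0822 0.0181; -2.7945 0.0114]
AᵀP(A−BK) = [3.4932 0.2877; 0.2877 0.0876]
P' = Q + AᵀP(A−BK) = [8.4932 3.2877; 3.2877 9.0876]
tr(P') = 17.5808

-0.7260 -0.0918 0.2466 0.1721


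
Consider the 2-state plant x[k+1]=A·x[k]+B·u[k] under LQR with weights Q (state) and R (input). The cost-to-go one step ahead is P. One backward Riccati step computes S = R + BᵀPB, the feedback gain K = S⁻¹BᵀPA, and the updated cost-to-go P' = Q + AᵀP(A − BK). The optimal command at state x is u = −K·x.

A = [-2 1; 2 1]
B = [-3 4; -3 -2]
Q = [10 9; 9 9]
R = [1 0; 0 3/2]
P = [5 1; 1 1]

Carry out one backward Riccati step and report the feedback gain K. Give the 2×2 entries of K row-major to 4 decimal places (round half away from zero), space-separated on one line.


-0.1710 -0.3176 -0.6081 0.0136

BᵀP = [-18.0000 -6.0000; 18.0000 2.0000]
S = R + BᵀPB = [1 0; 0 3/2] + [72.0000 -60.0000; -60.0000 68.0000] = [73.0000 -60.0000; -60.0000 69.5000]
BᵀPA = [24.0000 -24.0000; -32.0000 20.0000]
K = S⁻¹·BᵀPA = [-0.1710 -0.3176; -0.6081 0.0136]
A−BK = [-0.0808 -0.0071; 0.2708 0.0743]
AᵀP(A−BK) = [0.6461 0.0570; 0.0570 0.1059]
P' = Q + AᵀP(A−BK) = [10.6461 9.0570; 9.0570 9.1059]
tr(P') = 19.7520


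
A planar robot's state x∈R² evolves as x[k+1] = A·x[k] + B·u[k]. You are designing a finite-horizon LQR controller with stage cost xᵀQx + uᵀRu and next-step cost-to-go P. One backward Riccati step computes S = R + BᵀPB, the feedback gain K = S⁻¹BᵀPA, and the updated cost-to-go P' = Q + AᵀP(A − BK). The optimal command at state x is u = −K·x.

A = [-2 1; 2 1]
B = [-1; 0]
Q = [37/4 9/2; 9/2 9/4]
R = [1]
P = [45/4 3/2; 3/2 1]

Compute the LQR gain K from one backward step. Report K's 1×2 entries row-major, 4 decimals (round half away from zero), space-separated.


1.5918 -1.0408

BᵀP = [-11.2500 -1.5000]
S = R + BᵀPB = [1] + [11.2500] = [12.2500]
BᵀPA = [19.5000 -12.7500]
K = S⁻¹·BᵀPA = [1.5918 -1.0408]
A−BK = [-0.4082 -0.0408; 2.0000 1.0000]
AᵀP(A−BK) = [5.9592 -0.2041; -0.2041 1.9796]
P' = Q + AᵀP(A−BK) = [15.2092 4.2959; 4.2959 4.2296]
tr(P') = 19.4388


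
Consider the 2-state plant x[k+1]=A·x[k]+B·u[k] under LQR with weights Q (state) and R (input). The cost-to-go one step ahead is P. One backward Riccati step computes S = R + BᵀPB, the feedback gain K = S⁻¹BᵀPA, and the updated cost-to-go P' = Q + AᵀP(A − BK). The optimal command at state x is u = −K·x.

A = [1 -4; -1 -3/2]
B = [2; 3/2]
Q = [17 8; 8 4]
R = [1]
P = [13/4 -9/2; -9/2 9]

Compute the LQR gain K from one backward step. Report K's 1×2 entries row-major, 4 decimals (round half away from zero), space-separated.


BᵀP = [-0.2500 4.5000]
S = R + BᵀPB = [1] + [6.2500] = [7.2500]
BᵀPA = [-4.7500 -5.7500]
K = S⁻¹·BᵀPA = [-0.6552 -0.7931]
A−BK = [2.3103 -2.4138; -0.0172 -0.3103]
AᵀP(A−BK) = [18.1379 -14.5172; -14.5172 13.6897]
P' = Q + AᵀP(A−BK) = [35.1379 -6.5172; -6.5172 17.6897]
tr(P') = 52.8276

-0.6552 -0.7931


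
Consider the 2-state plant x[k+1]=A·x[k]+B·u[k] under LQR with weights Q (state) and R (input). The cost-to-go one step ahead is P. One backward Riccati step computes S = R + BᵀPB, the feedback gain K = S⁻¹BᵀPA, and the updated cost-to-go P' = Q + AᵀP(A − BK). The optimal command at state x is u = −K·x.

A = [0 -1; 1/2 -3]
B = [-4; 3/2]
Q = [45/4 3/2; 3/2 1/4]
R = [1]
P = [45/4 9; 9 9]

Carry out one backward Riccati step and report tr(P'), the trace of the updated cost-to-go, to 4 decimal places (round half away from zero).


53.5382

BᵀP = [-31.5000 -22.5000]
S = R + BᵀPB = [1] + [92.2500] = [93.2500]
BᵀPA = [-11.2500 99.0000]
K = S⁻¹·BᵀPA = [-0.1206 1.0617]
A−BK = [-0.4826 3.2466; 0.6810 -4.5925]
AᵀP(A−BK) = [0.8928 -6.0563; -6.0563 41.1454]
P' = Q + AᵀP(A−BK) = [12.1428 -4.5563; -4.5563 41.3954]
tr(P') = 53.5382


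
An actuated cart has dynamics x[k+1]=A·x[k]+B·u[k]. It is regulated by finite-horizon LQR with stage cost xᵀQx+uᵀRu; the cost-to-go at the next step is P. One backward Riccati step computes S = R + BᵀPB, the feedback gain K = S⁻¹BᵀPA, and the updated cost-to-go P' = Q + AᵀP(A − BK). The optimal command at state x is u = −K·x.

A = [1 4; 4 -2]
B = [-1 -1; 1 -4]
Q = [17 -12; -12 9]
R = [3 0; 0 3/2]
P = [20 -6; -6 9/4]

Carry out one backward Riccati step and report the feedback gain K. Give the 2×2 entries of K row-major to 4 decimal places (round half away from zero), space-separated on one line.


BᵀP = [-26.0000 8.2500; 4.0000 -3.0000]
S = R + BᵀPB = [3 0; 0 3/2] + [34.2500 -7.0000; -7.0000 8.0000] = [37.2500 -7.0000; -7.0000 9.5000]
BᵀPA = [7.0000 -120.5000; -8.0000 22.0000]
K = S⁻¹·BᵀPA = [0.0344 -3.2497; -0.8167 -0.0787]
A−BK = [0.2177 0.6716; 0.6986 0.9348]
AᵀP(A−BK) = [1.2251 0.1181; 0.1181 35.1439]
P' = Q + AᵀP(A−BK) = [18.2251 -11.8819; -11.8819 44.1439]
tr(P') = 62.3690

0.0344 -3.2497 -0.8167 -0.0787


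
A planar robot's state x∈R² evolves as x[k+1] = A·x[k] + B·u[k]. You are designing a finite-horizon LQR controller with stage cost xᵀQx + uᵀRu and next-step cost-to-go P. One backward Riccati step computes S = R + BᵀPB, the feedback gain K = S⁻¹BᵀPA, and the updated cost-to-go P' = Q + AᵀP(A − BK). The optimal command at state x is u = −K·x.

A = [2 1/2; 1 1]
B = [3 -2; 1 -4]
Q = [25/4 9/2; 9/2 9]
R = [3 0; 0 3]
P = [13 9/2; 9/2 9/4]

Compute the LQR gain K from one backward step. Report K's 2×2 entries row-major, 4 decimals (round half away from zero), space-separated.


0.4641 0.0616 -0.2232 -0.1888

BᵀP = [43.5000 15.7500; -44.0000 -18.0000]
S = R + BᵀPB = [3 0; 0 3] + [146.2500 -150.0000; -150.0000 160.0000] = [149.2500 -150.0000; -150.0000 163.0000]
BᵀPA = [102.7500 37.5000; -106.0000 -40.0000]
K = S⁻¹·BᵀPA = [0.4641 0.0616; -0.2232 -0.1888]
A−BK = [0.1613 -0.0622; -0.3570 0.1834]
AᵀP(A−BK) = [0.9023 0.1674; 0.1674 0.1416]
P' = Q + AᵀP(A−BK) = [7.1523 4.6674; 4.6674 9.1416]
tr(P') = 16.2939


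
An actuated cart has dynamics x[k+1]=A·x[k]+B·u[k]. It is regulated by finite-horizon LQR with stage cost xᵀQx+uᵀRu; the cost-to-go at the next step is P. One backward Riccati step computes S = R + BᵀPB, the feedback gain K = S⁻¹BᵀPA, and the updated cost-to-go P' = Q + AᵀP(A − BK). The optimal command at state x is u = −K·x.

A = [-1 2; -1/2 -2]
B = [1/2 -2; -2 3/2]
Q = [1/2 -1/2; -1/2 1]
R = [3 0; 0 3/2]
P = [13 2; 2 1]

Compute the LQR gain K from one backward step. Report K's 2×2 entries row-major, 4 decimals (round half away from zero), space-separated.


0.3033 0.1719 0.5994 -0.9116

BᵀP = [2.5000 -1.0000; -23.0000 -2.5000]
S = R + BᵀPB = [3 0; 0 3/2] + [3.2500 -6.5000; -6.5000 42.2500] = [6.2500 -6.5000; -6.5000 43.7500]
BᵀPA = [-2.0000 7.0000; 24.2500 -41.0000]
K = S⁻¹·BᵀPA = [0.3033 0.1719; 0.5994 -0.9116]
A−BK = [0.0470 0.0908; -0.7924 -0.2887]
AᵀP(A−BK) = [1.3224 -0.5499; -0.5499 1.4209]
P' = Q + AᵀP(A−BK) = [1.8224 -1.0499; -1.0499 2.4209]
tr(P') = 4.2433


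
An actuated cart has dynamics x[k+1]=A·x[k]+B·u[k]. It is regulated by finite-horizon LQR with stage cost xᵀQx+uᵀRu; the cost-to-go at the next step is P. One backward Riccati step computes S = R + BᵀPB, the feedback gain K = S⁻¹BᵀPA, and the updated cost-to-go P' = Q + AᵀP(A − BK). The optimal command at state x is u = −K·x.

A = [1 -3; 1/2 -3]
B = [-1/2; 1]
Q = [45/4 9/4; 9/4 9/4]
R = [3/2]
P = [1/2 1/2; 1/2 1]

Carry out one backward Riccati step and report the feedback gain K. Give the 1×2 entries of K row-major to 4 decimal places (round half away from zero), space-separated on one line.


0.2941 -1.4118

BᵀP = [0.2500 0.7500]
S = R + BᵀPB = [3/2] + [0.6250] = [2.1250]
BᵀPA = [0.6250 -3.0000]
K = S⁻¹·BᵀPA = [0.2941 -1.4118]
A−BK = [1.1471 -3.7059; 0.2059 -1.5882]
AᵀP(A−BK) = [1.0662 -4.3676; -4.3676 18.2647]
P' = Q + AᵀP(A−BK) = [12.3162 -2.1176; -2.1176 20.5147]
tr(P') = 32.8309


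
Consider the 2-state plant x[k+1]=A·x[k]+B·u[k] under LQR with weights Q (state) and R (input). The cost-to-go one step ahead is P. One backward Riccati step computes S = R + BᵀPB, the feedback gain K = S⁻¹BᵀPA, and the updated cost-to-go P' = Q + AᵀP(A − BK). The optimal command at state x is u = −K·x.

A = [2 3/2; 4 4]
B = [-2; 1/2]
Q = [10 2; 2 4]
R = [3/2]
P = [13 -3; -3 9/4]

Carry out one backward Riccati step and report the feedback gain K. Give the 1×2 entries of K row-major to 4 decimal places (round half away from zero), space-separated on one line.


BᵀP = [-27.5000 7.1250]
S = R + BᵀPB = [3/2] + [58.5625] = [60.0625]
BᵀPA = [-26.5000 -12.7500]
K = S⁻¹·BᵀPA = [-0.4412 -0.2123]
A−BK = [1.1176 1.0754; 4.2206 4.1061]
AᵀP(A−BK) = [28.3080 27.3746; 27.3746 26.5434]
P' = Q + AᵀP(A−BK) = [38.3080 29.3746; 29.3746 30.5434]
tr(P') = 68.8515

-0.4412 -0.2123


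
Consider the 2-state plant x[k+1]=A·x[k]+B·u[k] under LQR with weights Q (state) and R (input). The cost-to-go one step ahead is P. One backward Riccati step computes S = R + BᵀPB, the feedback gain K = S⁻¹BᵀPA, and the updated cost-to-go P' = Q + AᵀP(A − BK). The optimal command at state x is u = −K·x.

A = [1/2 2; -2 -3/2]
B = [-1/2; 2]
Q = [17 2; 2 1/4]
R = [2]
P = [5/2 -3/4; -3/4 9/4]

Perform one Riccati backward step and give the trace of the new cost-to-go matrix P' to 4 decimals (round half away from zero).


BᵀP = [-2.7500 4.8750]
S = R + BᵀPB = [2] + [11.1250] = [13.1250]
BᵀPA = [-11.1250 -12.8125]
K = S⁻¹·BᵀPA = [-0.8476 -0.9762]
A−BK = [0.0762 1.5119; -0.3048 0.4524]
AᵀP(A−BK) = [1.6952 1.9524; 1.9524 7.0551]
P' = Q + AᵀP(A−BK) = [18.6952 3.9524; 3.9524 7.3051]
tr(P') = 26.0003

26.0003


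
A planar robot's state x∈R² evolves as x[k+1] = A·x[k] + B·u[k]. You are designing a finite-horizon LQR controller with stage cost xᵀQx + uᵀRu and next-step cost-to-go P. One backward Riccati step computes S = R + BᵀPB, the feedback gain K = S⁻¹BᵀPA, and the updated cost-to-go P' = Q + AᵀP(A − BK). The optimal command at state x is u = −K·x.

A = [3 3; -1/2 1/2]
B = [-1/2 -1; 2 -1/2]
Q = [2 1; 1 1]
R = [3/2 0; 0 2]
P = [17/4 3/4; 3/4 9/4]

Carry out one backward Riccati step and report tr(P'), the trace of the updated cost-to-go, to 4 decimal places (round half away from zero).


24.5939

BᵀP = [-0.6250 4.1250; -4.6250 -1.8750]
S = R + BᵀPB = [3/2 0; 0 2] + [8.5625 -1.4375; -1.4375 5.5625] = [10.0625 -1.4375; -1.4375 7.5625]
BᵀPA = [-3.9375 0.1875; -12.9375 -14.8125]
K = S⁻¹·BᵀPA = [-0.6534 -0.2685; -1.8350 -2.0097]
A−BK = [0.8383 0.8561; -0.1106 0.0321]
AᵀP(A−BK) = [10.2499 10.6298; 10.6298 11.3440]
P' = Q + AᵀP(A−BK) = [12.2499 11.6298; 11.6298 12.3440]
tr(P') = 24.5939


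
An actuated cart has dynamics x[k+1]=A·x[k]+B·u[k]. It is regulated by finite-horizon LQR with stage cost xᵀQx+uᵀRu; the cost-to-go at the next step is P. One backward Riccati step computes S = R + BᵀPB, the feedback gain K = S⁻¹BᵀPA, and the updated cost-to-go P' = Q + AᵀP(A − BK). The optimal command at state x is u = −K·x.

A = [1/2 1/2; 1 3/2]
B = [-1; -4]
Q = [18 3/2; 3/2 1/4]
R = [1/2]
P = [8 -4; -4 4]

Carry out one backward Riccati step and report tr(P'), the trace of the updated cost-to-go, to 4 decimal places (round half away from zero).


BᵀP = [8.0000 -12.0000]
S = R + BᵀPB = [1/2] + [40.0000] = [40.5000]
BᵀPA = [-8.0000 -14.0000]
K = S⁻¹·BᵀPA = [-0.1975 -0.3457]
A−BK = [0.3025 0.1543; 0.2099 0.1173]
AᵀP(A−BK) = [0.4198 0.2346; 0.2346 0.1605]
P' = Q + AᵀP(A−BK) = [18.4198 1.7346; 1.7346 0.4105]
tr(P') = 18.8302

18.8302


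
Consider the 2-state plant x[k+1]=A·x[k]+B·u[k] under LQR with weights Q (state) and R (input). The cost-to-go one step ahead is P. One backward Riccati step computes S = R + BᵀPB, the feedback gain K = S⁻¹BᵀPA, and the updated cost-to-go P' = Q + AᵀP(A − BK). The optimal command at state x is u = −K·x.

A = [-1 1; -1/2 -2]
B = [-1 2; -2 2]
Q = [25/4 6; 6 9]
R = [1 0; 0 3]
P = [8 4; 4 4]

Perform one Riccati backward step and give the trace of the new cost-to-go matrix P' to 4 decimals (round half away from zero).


BᵀP = [-16.0000 -12.0000; 24.0000 16.0000]
S = R + BᵀPB = [1 0; 0 3] + [40.0000 -56.0000; -56.0000 80.0000] = [41.0000 -56.0000; -56.0000 83.0000]
BᵀPA = [22.0000 8.0000; -32.0000 -8.0000]
K = S⁻¹·BᵀPA = [0.1273 0.8090; -0.2996 0.4494]
A−BK = [-0.2734 0.9101; 0.3539 -1.2809]
AᵀP(A−BK) = [0.6105 -1.4157; -1.4157 5.1236]
P' = Q + AᵀP(A−BK) = [6.8605 4.5843; 4.5843 14.1236]
tr(P') = 20.9841

20.9841


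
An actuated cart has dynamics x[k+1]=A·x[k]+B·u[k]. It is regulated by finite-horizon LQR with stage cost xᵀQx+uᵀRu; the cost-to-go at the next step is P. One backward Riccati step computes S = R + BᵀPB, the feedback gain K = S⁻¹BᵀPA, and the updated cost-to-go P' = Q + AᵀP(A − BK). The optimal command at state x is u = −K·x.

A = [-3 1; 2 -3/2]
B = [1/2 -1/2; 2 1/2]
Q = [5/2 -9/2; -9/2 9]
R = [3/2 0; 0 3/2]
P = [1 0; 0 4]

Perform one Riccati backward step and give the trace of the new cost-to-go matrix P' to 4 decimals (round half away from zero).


23.5863

BᵀP = [0.5000 8.0000; -0.5000 2.0000]
S = R + BᵀPB = [3/2 0; 0 3/2] + [16.2500 3.7500; 3.7500 1.2500] = [17.7500 3.7500; 3.7500 2.7500]
BᵀPA = [14.5000 -11.5000; 5.5000 -3.5000]
K = S⁻¹·BᵀPA = [0.5540 -0.5324; 1.2446 -0.5468]
A−BK = [-2.6547 0.9928; 0.2698 -0.1619]
AᵀP(A−BK) = [10.1223 -4.2734; -4.2734 1.9640]
P' = Q + AᵀP(A−BK) = [12.6223 -8.7734; -8.7734 10.9640]
tr(P') = 23.5863


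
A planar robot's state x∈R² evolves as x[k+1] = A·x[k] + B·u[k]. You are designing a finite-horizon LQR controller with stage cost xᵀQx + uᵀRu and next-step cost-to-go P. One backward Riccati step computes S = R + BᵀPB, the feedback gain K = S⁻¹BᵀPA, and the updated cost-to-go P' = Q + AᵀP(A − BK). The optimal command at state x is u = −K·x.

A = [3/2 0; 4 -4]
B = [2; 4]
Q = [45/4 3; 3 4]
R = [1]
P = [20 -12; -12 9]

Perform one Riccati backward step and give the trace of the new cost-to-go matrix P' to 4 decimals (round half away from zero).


BᵀP = [-8.0000 12.0000]
S = R + BᵀPB = [1] + [32.0000] = [33.0000]
BᵀPA = [36.0000 -48.0000]
K = S⁻¹·BᵀPA = [1.0909 -1.4545]
A−BK = [-0.6818 2.9091; -0.3636 1.8182]
AᵀP(A−BK) = [5.7273 -19.6364; -19.6364 74.1818]
P' = Q + AᵀP(A−BK) = [16.9773 -16.6364; -16.6364 78.1818]
tr(P') = 95.1591

95.1591


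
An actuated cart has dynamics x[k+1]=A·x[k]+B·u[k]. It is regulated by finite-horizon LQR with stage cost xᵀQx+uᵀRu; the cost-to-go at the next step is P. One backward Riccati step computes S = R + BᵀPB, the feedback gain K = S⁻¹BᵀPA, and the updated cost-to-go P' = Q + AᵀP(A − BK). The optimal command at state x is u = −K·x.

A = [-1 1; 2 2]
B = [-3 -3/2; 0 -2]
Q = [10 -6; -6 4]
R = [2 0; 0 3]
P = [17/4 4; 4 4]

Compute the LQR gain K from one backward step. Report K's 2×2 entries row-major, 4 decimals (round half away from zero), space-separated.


BᵀP = [-12.7500 -12.0000; -14.3750 -14.0000]
S = R + BᵀPB = [2 0; 0 3] + [38.2500 43.1250; 43.1250 49.5625] = [40.2500 43.1250; 43.1250 52.5625]
BᵀPA = [-11.2500 -36.7500; -13.6250 -42.3750]
K = S⁻¹·BᵀPA = [-0.0147 -0.4074; -0.2472 -0.4719]
A−BK = [-1.4148 -0.9301; 1.5056 1.0562]
AᵀP(A−BK) = [0.7171 0.7367; 0.7367 1.2799]
P' = Q + AᵀP(A−BK) = [10.7171 -5.2633; -5.2633 5.2799]
tr(P') = 15.9971

-0.0147 -0.4074 -0.2472 -0.4719


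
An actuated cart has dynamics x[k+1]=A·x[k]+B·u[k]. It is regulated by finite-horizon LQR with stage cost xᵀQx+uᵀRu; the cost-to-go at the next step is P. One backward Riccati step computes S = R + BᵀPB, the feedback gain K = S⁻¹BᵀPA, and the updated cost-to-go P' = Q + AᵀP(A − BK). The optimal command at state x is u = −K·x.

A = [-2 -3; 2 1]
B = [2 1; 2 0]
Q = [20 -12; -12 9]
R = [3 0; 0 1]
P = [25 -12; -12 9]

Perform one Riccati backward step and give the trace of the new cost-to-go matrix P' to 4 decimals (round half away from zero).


58.8575

BᵀP = [26.0000 -6.0000; 25.0000 -12.0000]
S = R + BᵀPB = [3 0; 0 1] + [40.0000 26.0000; 26.0000 25.0000] = [43.0000 26.0000; 26.0000 26.0000]
BᵀPA = [-64.0000 -84.0000; -74.0000 -87.0000]
K = S⁻¹·BᵀPA = [0.5882 0.1765; -3.4344 -3.5226]
A−BK = [0.2579 0.1697; 0.8235 0.6471]
AᵀP(A−BK) = [15.5023 14.6199; 14.6199 14.3552]
P' = Q + AᵀP(A−BK) = [35.5023 2.6199; 2.6199 23.3552]
tr(P') = 58.8575


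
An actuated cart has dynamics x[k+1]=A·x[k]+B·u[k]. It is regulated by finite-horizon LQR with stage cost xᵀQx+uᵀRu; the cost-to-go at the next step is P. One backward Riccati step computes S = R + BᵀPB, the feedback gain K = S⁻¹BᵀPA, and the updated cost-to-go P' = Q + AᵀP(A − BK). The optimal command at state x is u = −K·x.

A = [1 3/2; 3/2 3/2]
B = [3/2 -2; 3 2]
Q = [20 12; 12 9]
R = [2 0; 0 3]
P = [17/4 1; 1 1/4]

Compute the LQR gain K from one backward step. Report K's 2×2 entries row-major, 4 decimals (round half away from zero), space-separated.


0.4392 0.5956 -0.1917 -0.2702

BᵀP = [9.3750 2.2500; -6.5000 -1.5000]
S = R + BᵀPB = [2 0; 0 3] + [20.8125 -14.2500; -14.2500 10.0000] = [22.8125 -14.2500; -14.2500 13.0000]
BᵀPA = [12.7500 17.4375; -8.7500 -12.0000]
K = S⁻¹·BᵀPA = [0.4392 0.5956; -0.1917 -0.2702]
A−BK = [-0.0421 0.0662; 0.5658 0.2537]
AᵀP(A−BK) = [0.5359 0.7293; 0.7293 0.9968]
P' = Q + AᵀP(A−BK) = [20.5359 12.7293; 12.7293 9.9968]
tr(P') = 30.5327


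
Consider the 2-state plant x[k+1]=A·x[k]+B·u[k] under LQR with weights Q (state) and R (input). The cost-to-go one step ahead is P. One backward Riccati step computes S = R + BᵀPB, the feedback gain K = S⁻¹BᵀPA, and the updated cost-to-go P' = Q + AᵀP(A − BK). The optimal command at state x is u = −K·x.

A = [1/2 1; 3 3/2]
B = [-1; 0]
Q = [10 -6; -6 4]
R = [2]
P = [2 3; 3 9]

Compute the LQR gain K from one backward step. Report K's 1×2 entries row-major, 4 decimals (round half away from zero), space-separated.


BᵀP = [-2.0000 -3.0000]
S = R + BᵀPB = [2] + [2.0000] = [4.0000]
BᵀPA = [-10.0000 -6.5000]
K = S⁻¹·BᵀPA = [-2.5000 -1.6250]
A−BK = [-2.0000 -0.6250; 3.0000 1.5000]
AᵀP(A−BK) = [65.5000 36.5000; 36.5000 20.6875]
P' = Q + AᵀP(A−BK) = [75.5000 30.5000; 30.5000 24.6875]
tr(P') = 100.1875

-2.5000 -1.6250


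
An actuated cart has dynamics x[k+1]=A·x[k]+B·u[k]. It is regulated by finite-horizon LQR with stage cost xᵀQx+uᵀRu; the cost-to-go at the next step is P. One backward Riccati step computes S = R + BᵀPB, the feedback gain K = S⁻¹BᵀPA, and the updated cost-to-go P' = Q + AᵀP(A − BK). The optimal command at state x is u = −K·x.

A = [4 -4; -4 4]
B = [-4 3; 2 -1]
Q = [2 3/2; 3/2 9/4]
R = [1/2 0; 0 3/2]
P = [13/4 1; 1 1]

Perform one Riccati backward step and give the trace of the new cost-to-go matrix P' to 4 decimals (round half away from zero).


11.9447

BᵀP = [-11.0000 -2.0000; 8.7500 2.0000]
S = R + BᵀPB = [1/2 0; 0 3/2] + [40.0000 -31.0000; -31.0000 24.2500] = [40.5000 -31.0000; -31.0000 25.7500]
BᵀPA = [-36.0000 36.0000; 27.0000 -27.0000]
K = S⁻¹·BᵀPA = [-1.0992 1.0992; -0.2748 0.2748]
A−BK = [0.4275 -0.4275; -2.0763 2.0763]
AᵀP(A−BK) = [3.8473 -3.8473; -3.8473 3.8473]
P' = Q + AᵀP(A−BK) = [5.8473 -2.3473; -2.3473 6.0973]
tr(P') = 11.9447


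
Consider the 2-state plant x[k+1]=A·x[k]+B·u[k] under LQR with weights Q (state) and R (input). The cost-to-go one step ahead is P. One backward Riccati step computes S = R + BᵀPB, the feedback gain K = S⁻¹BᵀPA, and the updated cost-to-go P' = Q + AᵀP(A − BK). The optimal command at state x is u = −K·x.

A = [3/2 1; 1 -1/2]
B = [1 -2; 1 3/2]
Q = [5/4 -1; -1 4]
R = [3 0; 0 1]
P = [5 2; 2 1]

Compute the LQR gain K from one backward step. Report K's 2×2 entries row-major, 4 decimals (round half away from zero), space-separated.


BᵀP = [7.0000 3.0000; -7.0000 -2.5000]
S = R + BᵀPB = [3 0; 0 1] + [10.0000 -9.5000; -9.5000 10.2500] = [13.0000 -9.5000; -9.5000 11.2500]
BᵀPA = [13.5000 5.5000; -13.0000 -5.7500]
K = S⁻¹·BᵀPA = [0.5067 0.1295; -0.7277 -0.4018]
A−BK = [-0.4621 0.0670; 1.5848 -0.0268]
AᵀP(A−BK) = [1.9498 0.5290; 0.5290 0.2277]
P' = Q + AᵀP(A−BK) = [3.1998 -0.4710; -0.4710 4.2277]
tr(P') = 7.4275

0.5067 0.1295 -0.7277 -0.4018


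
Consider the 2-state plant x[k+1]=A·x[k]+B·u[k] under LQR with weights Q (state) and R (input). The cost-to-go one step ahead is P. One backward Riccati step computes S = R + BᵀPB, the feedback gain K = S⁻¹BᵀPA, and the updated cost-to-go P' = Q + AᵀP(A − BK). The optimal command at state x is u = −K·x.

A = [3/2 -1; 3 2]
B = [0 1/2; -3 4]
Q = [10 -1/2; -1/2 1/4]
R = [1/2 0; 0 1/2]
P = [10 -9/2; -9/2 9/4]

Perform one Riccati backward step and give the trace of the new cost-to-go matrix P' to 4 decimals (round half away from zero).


BᵀP = [13.5000 -6.7500; -13.0000 6.7500]
S = R + BᵀPB = [1/2 0; 0 1/2] + [20.2500 -20.2500; -20.2500 20.5000] = [20.7500 -20.2500; -20.2500 21.0000]
BᵀPA = [0.0000 -27.0000; 0.7500 26.5000]
K = S⁻¹·BᵀPA = [0.5912 -1.1825; 0.6058 0.1217]
A−BK = [1.1971 -1.0608; 2.3504 -2.0341]
AᵀP(A−BK) = [1.7956 -1.5912; -1.5912 1.8491]
P' = Q + AᵀP(A−BK) = [11.7956 -2.0912; -2.0912 2.0991]
tr(P') = 13.8948

13.8948


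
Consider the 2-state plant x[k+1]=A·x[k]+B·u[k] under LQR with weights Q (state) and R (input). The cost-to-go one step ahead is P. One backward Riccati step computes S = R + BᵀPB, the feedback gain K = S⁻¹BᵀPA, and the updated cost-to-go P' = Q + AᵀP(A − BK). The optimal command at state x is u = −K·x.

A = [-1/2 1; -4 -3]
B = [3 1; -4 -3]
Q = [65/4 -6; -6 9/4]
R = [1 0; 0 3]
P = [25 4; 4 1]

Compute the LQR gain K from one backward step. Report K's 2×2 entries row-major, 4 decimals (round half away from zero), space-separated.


BᵀP = [59.0000 8.0000; 13.0000 1.0000]
S = R + BᵀPB = [1 0; 0 3] + [145.0000 35.0000; 35.0000 10.0000] = [146.0000 35.0000; 35.0000 13.0000]
BᵀPA = [-61.5000 35.0000; -10.5000 10.0000]
K = S⁻¹·BᵀPA = [-0.6419 0.1560; 0.9205 0.3492]
A−BK = [0.5052 0.1828; -3.8061 -1.3284]
AᵀP(A−BK) = [8.4383 2.7615; 2.7615 1.0475]
P' = Q + AᵀP(A−BK) = [24.6883 -3.2385; -3.2385 3.2975]
tr(P') = 27.9859

-0.6419 0.1560 0.9205 0.3492


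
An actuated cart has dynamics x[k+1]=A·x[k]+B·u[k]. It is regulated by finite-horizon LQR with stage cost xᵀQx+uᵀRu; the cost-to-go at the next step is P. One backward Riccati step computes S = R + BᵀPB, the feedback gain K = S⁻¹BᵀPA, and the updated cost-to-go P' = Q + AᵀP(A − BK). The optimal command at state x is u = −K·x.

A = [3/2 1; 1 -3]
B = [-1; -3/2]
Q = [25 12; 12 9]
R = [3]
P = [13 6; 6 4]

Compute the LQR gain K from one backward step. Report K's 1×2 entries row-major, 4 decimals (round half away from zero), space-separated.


BᵀP = [-22.0000 -12.0000]
S = R + BᵀPB = [3] + [40.0000] = [43.0000]
BᵀPA = [-45.0000 14.0000]
K = S⁻¹·BᵀPA = [-1.0465 0.3256]
A−BK = [0.4535 1.3256; -0.5698 -2.5116]
AᵀP(A−BK) = [4.1570 1.1512; 1.1512 8.4419]
P' = Q + AᵀP(A−BK) = [29.1570 13.1512; 13.1512 17.4419]
tr(P') = 46.5988

-1.0465 0.3256


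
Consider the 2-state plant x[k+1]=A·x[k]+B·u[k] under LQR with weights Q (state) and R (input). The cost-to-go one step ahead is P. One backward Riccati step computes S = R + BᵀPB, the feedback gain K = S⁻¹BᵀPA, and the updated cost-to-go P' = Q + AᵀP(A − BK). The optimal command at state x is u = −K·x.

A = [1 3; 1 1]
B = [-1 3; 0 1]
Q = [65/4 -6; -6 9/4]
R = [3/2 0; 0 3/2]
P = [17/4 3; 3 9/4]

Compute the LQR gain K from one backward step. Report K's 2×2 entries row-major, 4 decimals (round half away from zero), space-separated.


BᵀP = [-4.2500 -3.0000; 15.7500 11.2500]
S = R + BᵀPB = [3/2 0; 0 3/2] + [4.2500 -15.7500; -15.7500 58.5000] = [5.7500 -15.7500; -15.7500 60.0000]
BᵀPA = [-7.2500 -15.7500; 27.0000 58.5000]
K = S⁻¹·BᵀPA = [-0.1006 -0.2437; 0.4236 0.9110]
A−BK = [-0.3714 0.0232; 0.5764 0.0890]
AᵀP(A−BK) = [0.3337 0.6354; 0.6354 1.3665]
P' = Q + AᵀP(A−BK) = [16.5837 -5.3646; -5.3646 3.6165]
tr(P') = 20.2002

-0.1006 -0.2437 0.4236 0.9110


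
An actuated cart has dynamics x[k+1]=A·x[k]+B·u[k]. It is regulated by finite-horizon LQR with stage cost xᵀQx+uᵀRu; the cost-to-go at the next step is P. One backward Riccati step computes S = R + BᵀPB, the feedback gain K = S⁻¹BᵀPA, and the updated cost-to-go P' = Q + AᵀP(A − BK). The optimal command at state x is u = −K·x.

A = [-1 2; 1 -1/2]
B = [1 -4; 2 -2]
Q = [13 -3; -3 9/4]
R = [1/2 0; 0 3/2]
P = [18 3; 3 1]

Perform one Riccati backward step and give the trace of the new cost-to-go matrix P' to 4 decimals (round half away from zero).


BᵀP = [24.0000 5.0000; -78.0000 -14.0000]
S = R + BᵀPB = [1/2 0; 0 3/2] + [34.0000 -106.0000; -106.0000 340.0000] = [34.5000 -106.0000; -106.0000 341.5000]
BᵀPA = [-19.0000 45.5000; 64.0000 -149.0000]
K = S⁻¹·BᵀPA = [0.5415 -0.4686; 0.3555 -0.5818]
A−BK = [-0.1196 0.1415; 0.6280 -0.7263]
AᵀP(A−BK) = [0.5373 -0.6706; -0.6706 0.8888]
P' = Q + AᵀP(A−BK) = [13.5373 -3.6706; -3.6706 3.1388]
tr(P') = 16.6761

16.6761


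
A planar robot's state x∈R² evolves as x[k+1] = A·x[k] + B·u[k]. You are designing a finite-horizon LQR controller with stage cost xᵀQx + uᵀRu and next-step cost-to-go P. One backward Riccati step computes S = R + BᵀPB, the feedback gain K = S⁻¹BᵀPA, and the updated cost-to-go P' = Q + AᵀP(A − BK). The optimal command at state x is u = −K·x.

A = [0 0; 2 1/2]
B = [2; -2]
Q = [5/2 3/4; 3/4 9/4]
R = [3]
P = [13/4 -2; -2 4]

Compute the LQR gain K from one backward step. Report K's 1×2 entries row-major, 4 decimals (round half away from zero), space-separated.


-0.5000 -0.1250

BᵀP = [10.5000 -12.0000]
S = R + BᵀPB = [3] + [45.0000] = [48.0000]
BᵀPA = [-24.0000 -6.0000]
K = S⁻¹·BᵀPA = [-0.5000 -0.1250]
A−BK = [1.0000 0.2500; 1.0000 0.2500]
AᵀP(A−BK) = [4.0000 1.0000; 1.0000 0.2500]
P' = Q + AᵀP(A−BK) = [6.5000 1.7500; 1.7500 2.5000]
tr(P') = 9.0000


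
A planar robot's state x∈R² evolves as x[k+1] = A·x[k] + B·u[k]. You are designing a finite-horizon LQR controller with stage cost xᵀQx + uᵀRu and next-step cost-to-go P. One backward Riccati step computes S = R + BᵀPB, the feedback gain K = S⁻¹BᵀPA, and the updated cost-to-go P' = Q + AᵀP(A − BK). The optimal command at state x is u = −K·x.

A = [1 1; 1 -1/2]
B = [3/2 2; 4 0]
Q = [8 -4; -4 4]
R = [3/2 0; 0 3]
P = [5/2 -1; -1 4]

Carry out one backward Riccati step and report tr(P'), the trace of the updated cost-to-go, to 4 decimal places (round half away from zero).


13.1530

BᵀP = [-0.2500 14.5000; 5.0000 -2.0000]
S = R + BᵀPB = [3/2 0; 0 3] + [57.6250 -0.5000; -0.5000 10.0000] = [59.1250 -0.5000; -0.5000 13.0000]
BᵀPA = [14.2500 -7.5000; 3.0000 6.0000]
K = S⁻¹·BᵀPA = [0.2430 -0.1230; 0.2401 0.4568]
A−BK = [0.1552 0.2709; 0.0278 -0.0081]
AᵀP(A−BK) = [0.3163 0.3821; 0.3821 0.8367]
P' = Q + AᵀP(A−BK) = [8.3163 -3.6179; -3.6179 4.8367]
tr(P') = 13.1530


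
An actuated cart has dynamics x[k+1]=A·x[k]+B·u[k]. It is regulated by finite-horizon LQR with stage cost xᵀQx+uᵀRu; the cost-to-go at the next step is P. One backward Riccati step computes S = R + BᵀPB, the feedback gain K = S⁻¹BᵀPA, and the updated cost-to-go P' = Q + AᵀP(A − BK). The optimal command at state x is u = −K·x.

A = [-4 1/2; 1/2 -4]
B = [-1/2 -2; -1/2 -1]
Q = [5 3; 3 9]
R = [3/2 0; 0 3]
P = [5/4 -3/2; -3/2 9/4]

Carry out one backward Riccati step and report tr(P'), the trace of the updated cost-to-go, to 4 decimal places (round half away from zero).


BᵀP = [0.1250 -0.3750; -1.0000 0.7500]
S = R + BᵀPB = [3/2 0; 0 3] + [0.1250 0.1250; 0.1250 1.2500] = [1.6250 0.1250; 0.1250 4.2500]
BᵀPA = [-0.6875 1.5625; 4.3750 -3.5000]
K = S⁻¹·BᵀPA = [-0.5034 1.0272; 1.0442 -0.8537]
A−BK = [-2.1633 -0.6939; 1.2925 -4.3401]
AᵀP(A−BK) = [21.6480 -26.9337; -26.9337 37.7194]
P' = Q + AᵀP(A−BK) = [26.6480 -23.9337; -23.9337 46.7194]
tr(P') = 73.3673

73.3673


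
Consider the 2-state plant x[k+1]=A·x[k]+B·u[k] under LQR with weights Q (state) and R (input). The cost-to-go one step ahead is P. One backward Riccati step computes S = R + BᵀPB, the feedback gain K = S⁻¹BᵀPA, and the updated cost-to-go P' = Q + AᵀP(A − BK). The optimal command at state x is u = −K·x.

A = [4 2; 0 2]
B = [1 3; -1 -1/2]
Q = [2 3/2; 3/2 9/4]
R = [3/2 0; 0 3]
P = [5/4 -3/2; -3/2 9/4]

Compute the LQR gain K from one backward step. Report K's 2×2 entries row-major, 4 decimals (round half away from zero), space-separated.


0.5807 -0.3048 0.6276 0.0433

BᵀP = [2.7500 -3.7500; 4.5000 -5.6250]
S = R + BᵀPB = [3/2 0; 0 3] + [6.5000 10.1250; 10.1250 16.3125] = [8.0000 10.1250; 10.1250 19.3125]
BᵀPA = [11.0000 -2.0000; 18.0000 -2.2500]
K = S⁻¹·BᵀPA = [0.5807 -0.3048; 0.6276 0.0433]
A−BK = [1.5365 2.1749; 0.8945 1.7169]
AᵀP(A−BK) = [2.3156 0.5735; 0.5735 1.4878]
P' = Q + AᵀP(A−BK) = [4.3156 2.0735; 2.0735 3.7378]
tr(P') = 8.0534


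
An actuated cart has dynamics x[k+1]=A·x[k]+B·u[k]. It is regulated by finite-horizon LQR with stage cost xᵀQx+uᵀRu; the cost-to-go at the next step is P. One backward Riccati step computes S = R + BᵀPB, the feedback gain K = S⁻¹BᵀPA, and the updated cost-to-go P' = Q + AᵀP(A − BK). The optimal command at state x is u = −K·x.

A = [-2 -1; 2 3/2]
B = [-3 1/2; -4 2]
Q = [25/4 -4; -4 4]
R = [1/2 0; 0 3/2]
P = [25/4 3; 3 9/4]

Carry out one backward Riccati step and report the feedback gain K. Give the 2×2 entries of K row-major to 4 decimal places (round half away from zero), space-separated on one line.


BᵀP = [-30.7500 -18.0000; 9.1250 6.0000]
S = R + BᵀPB = [1/2 0; 0 3/2] + [164.2500 -51.3750; -51.3750 16.5625] = [164.7500 -51.3750; -51.3750 18.0625]
BᵀPA = [25.5000 3.7500; -6.2500 -0.1250]
K = S⁻¹·BᵀPA = [0.4147 0.1823; 0.8334 0.5115]
A−BK = [-1.1727 -0.7090; 1.9918 1.2061]
AᵀP(A−BK) = [4.6347 2.7991; 2.7991 1.6930]
P' = Q + AᵀP(A−BK) = [10.8847 -1.2009; -1.2009 5.6930]
tr(P') = 16.5777

0.4147 0.1823 0.8334 0.5115


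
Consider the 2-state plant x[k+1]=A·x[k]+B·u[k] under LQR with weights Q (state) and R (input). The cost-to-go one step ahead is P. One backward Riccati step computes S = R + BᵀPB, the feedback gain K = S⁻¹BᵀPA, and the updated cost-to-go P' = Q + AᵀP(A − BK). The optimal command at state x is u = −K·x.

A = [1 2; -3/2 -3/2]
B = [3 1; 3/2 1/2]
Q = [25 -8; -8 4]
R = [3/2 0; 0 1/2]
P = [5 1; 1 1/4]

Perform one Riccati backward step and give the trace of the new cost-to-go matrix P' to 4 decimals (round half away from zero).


BᵀP = [16.5000 3.3750; 5.5000 1.1250]
S = R + BᵀPB = [3/2 0; 0 1/2] + [54.5625 18.1875; 18.1875 6.0625] = [56.0625 18.1875; 18.1875 6.5625]
BᵀPA = [11.4375 27.9375; 3.8125 9.3125]
K = S⁻¹·BᵀPA = [0.1540 0.3763; 0.1540 0.3763]
A−BK = [0.3838 0.4949; -1.8081 -2.2525]
AᵀP(A−BK) = [0.2134 0.3245; 0.3245 0.5467]
P' = Q + AᵀP(A−BK) = [25.2134 -7.6755; -7.6755 4.5467]
tr(P') = 29.7601

29.7601


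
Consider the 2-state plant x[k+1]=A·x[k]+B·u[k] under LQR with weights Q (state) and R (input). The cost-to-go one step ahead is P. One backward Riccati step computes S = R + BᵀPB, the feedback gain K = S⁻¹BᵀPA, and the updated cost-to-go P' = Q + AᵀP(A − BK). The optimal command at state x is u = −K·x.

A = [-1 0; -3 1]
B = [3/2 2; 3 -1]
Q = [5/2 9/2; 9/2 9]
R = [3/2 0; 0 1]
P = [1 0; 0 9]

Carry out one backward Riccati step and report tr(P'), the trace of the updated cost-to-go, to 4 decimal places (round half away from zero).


12.9619

BᵀP = [1.5000 27.0000; 2.0000 -9.0000]
S = R + BᵀPB = [3/2 0; 0 1] + [83.2500 -24.0000; -24.0000 13.0000] = [84.7500 -24.0000; -24.0000 14.0000]
BᵀPA = [-82.5000 27.0000; 25.0000 -9.0000]
K = S⁻¹·BᵀPA = [-0.9091 0.2654; 0.2273 -0.1880]
A−BK = [-0.0909 -0.0221; -0.0455 0.0160]
AᵀP(A−BK) = [1.3182 -0.4091; -0.4091 0.1437]
P' = Q + AᵀP(A−BK) = [3.8182 4.0909; 4.0909 9.1437]
tr(P') = 12.9619


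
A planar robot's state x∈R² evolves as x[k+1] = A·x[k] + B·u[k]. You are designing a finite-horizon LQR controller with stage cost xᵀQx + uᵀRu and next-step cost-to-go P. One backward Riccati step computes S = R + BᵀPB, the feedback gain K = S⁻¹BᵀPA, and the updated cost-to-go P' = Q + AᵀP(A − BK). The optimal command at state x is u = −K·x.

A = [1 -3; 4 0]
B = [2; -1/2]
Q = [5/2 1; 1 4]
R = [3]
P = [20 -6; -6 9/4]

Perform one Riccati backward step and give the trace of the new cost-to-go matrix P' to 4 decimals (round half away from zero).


BᵀP = [43.0000 -13.1250]
S = R + BᵀPB = [3] + [92.5625] = [95.5625]
BᵀPA = [-9.5000 -129.0000]
K = S⁻¹·BᵀPA = [-0.0994 -1.3499]
A−BK = [1.1988 -0.3002; 3.9503 -0.6750]
AᵀP(A−BK) = [7.0556 -0.8241; -0.8241 5.8627]
P' = Q + AᵀP(A−BK) = [9.5556 0.1759; 0.1759 9.8627]
tr(P') = 19.4182

19.4182


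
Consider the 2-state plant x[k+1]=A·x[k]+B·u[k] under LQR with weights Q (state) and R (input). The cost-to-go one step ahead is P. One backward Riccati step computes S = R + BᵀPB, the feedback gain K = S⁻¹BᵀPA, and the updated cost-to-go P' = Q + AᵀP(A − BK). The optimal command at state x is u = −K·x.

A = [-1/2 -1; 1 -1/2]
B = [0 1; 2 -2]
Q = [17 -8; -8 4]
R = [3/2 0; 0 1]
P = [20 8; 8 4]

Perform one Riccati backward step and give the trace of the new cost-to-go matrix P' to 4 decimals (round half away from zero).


BᵀP = [16.0000 8.0000; 4.0000 0.0000]
S = R + BᵀPB = [3/2 0; 0 1] + [16.0000 0.0000; 0.0000 4.0000] = [17.5000 0.0000; 0.0000 5.0000]
BᵀPA = [0.0000 -20.0000; -2.0000 -4.0000]
K = S⁻¹·BᵀPA = [0.0000 -1.1429; -0.4000 -0.8000]
A−BK = [-0.1000 -0.2000; 0.2000 0.1857]
AᵀP(A−BK) = [0.2000 0.4000; 0.4000 2.9429]
P' = Q + AᵀP(A−BK) = [17.2000 -7.6000; -7.6000 6.9429]
tr(P') = 24.1429

24.1429


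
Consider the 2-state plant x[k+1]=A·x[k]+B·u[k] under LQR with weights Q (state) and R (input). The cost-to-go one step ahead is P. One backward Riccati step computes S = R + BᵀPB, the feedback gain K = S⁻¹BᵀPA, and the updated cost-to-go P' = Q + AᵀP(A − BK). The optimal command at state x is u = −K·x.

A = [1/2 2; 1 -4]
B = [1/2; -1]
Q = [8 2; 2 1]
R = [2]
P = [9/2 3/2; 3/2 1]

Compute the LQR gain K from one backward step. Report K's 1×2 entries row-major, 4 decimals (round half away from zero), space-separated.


0.0476 0.9524

BᵀP = [0.7500 -0.2500]
S = R + BᵀPB = [2] + [0.6250] = [2.6250]
BᵀPA = [0.1250 2.5000]
K = S⁻¹·BᵀPA = [0.0476 0.9524]
A−BK = [0.4762 1.5238; 1.0476 -3.0476]
AᵀP(A−BK) = [3.6190 0.3810; 0.3810 7.6190]
P' = Q + AᵀP(A−BK) = [11.6190 2.3810; 2.3810 8.6190]
tr(P') = 20.2381


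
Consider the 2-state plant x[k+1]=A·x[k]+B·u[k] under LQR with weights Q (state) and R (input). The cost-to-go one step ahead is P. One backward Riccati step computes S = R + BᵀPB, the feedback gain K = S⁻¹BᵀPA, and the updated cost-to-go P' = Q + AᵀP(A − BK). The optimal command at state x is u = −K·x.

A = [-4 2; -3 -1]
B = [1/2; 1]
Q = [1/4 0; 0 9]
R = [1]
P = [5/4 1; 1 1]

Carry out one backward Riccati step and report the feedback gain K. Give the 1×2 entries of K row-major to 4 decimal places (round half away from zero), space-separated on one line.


-3.3208 0.5283

BᵀP = [1.6250 1.5000]
S = R + BᵀPB = [1] + [2.3125] = [3.3125]
BᵀPA = [-11.0000 1.7500]
K = S⁻¹·BᵀPA = [-3.3208 0.5283]
A−BK = [-2.3396 1.7358; 0.3208 -1.5283]
AᵀP(A−BK) = [16.4717 -3.1887; -3.1887 1.0755]
P' = Q + AᵀP(A−BK) = [16.7217 -3.1887; -3.1887 10.0755]
tr(P') = 26.7972
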